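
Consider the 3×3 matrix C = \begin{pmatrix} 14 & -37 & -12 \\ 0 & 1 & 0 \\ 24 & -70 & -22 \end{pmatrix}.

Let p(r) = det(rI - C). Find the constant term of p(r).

p(r) = r^3 + 7r^2 - 28r + 20.
The constant term is 20.

20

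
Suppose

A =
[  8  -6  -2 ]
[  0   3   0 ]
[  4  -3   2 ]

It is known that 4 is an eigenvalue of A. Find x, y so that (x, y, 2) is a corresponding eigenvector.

1, 0

We need (A - 4I)v = 0.
A - 4I = [[4, -6, -2], [0, -1, 0], [4, -3, -2]].
Row 1: (4)·x + (-6)·y + (-2)·2 = 0
Row 2: (0)·x + (-1)·y + (0)·2 = 0
Row 3: (4)·x + (-3)·y + (-2)·2 = 0
Solving gives x = 1, y = 0.
Check: A·(1, 0, 2) = (4, 0, 8) = 4·(1, 0, 2).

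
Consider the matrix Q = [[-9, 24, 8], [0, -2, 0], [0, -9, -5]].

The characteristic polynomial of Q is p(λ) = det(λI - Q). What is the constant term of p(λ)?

90

p(λ) = λ^3 + 16λ^2 + 73λ + 90.
The constant term is 90.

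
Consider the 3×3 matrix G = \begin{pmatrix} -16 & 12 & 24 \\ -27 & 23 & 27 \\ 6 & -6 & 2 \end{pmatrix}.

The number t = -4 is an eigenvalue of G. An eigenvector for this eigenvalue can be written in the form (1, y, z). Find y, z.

We need (G + 4I)v = 0.
G + 4I = [[-12, 12, 24], [-27, 27, 27], [6, -6, 6]].
Row 1: (-12)·1 + (12)·y + (24)·z = 0
Row 2: (-27)·1 + (27)·y + (27)·z = 0
Row 3: (6)·1 + (-6)·y + (6)·z = 0
Solving gives y = 1, z = 0.
Check: G·(1, 1, 0) = (-4, -4, 0) = -4·(1, 1, 0).

1, 0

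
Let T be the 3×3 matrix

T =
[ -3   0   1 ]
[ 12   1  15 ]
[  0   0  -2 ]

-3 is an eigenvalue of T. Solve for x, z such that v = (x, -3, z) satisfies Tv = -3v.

We need (T + 3I)v = 0.
T + 3I = [[0, 0, 1], [12, 4, 15], [0, 0, 1]].
Row 1: (0)·x + (0)·-3 + (1)·z = 0
Row 2: (12)·x + (4)·-3 + (15)·z = 0
Row 3: (0)·x + (0)·-3 + (1)·z = 0
Solving gives x = 1, z = 0.
Check: T·(1, -3, 0) = (-3, 9, 0) = -3·(1, -3, 0).

1, 0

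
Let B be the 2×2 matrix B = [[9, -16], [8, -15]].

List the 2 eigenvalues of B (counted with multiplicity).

-7, 1

det(B - rI) = (9 - r)(-15 - r) - (-16)·(8) = r^2 + 6r - 7.
This factors as (r + 7)·(r - 1) = 0.
Eigenvalues: -7, 1.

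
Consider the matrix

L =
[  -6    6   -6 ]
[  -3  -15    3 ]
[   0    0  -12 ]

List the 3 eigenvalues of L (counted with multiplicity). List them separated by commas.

Compute the characteristic polynomial p(μ) = det(μI - L).
Cofactor expansion gives p(μ) = μ^3 + 33μ^2 + 360μ + 1296.
Try μ = -9: p(-9) = 0, so -9 is a root.
Factor out (μ + 9): p(μ) = (μ + 9)·(μ^2 + 24μ + 144).
The quadratic factor is (μ + 12)^2.
Eigenvalues: -12, -12, -9.

-12, -12, -9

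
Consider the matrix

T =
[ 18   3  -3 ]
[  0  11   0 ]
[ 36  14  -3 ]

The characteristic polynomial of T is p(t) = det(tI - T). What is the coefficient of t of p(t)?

p(t) = t^3 - 26t^2 + 219t - 594.
The coefficient of t is 219.

219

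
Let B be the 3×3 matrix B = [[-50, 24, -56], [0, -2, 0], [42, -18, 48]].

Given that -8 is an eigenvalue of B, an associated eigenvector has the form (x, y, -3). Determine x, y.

4, 0

We need (B + 8I)v = 0.
B + 8I = [[-42, 24, -56], [0, 6, 0], [42, -18, 56]].
Row 1: (-42)·x + (24)·y + (-56)·-3 = 0
Row 2: (0)·x + (6)·y + (0)·-3 = 0
Row 3: (42)·x + (-18)·y + (56)·-3 = 0
Solving gives x = 4, y = 0.
Check: B·(4, 0, -3) = (-32, 0, 24) = -8·(4, 0, -3).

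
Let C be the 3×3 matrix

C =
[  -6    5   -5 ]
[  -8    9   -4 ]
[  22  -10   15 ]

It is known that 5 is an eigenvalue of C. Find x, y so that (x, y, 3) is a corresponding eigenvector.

0, 3

We need (C - 5I)v = 0.
C - 5I = [[-11, 5, -5], [-8, 4, -4], [22, -10, 10]].
Row 1: (-11)·x + (5)·y + (-5)·3 = 0
Row 2: (-8)·x + (4)·y + (-4)·3 = 0
Row 3: (22)·x + (-10)·y + (10)·3 = 0
Solving gives x = 0, y = 3.
Check: C·(0, 3, 3) = (0, 15, 15) = 5·(0, 3, 3).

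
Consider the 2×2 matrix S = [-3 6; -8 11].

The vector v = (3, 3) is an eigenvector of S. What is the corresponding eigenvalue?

Compute Sv: S·(3, 3) = (9, 9).
Since Sv = λv, compare component 1: 9 = λ·3, so λ = 3.

3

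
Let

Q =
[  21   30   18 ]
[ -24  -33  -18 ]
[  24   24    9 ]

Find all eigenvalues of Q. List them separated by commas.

The characteristic polynomial is p(s) = det(sI - Q).
Cofactor expansion gives p(s) = s^3 + 3s^2 - 81s - 243.
Since p(9) = 0, s = 9 is a root.
Factor out (s - 9): p(s) = (s - 9)·(s^2 + 12s + 27).
The quadratic factors as (s + 9)·(s + 3).
Eigenvalues: -9, -3, 9.

-9, -3, 9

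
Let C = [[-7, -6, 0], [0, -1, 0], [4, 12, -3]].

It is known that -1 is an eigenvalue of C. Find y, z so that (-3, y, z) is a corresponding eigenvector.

We need (C + 1I)v = 0.
C + 1I = [[-6, -6, 0], [0, 0, 0], [4, 12, -2]].
Row 1: (-6)·-3 + (-6)·y + (0)·z = 0
Row 2: (0)·-3 + (0)·y + (0)·z = 0
Row 3: (4)·-3 + (12)·y + (-2)·z = 0
Solving gives y = 3, z = 12.
Check: C·(-3, 3, 12) = (3, -3, -12) = -1·(-3, 3, 12).

3, 12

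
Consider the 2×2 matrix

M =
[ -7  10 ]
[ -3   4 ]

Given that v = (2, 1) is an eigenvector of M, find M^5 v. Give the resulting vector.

First find the eigenvalue: Mv = (-4, -2) = -2·(2, 1), so λ = -2.
Then M^5 v = λ^5·v = (-2)^5·(2, 1) = -32·(2, 1) = (-64, -32).

(-64, -32)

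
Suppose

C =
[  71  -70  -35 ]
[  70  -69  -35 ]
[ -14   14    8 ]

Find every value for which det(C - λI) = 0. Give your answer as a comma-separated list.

Compute the characteristic polynomial p(μ) = det(μI - C).
Expanding along the first row, p(μ) = μ^3 - 10μ^2 + 17μ - 8.
Rational-root test: μ = 8 gives p(8) = 0.
Factor out (μ - 8): p(μ) = (μ - 8)·(μ^2 - 2μ + 1).
The quadratic factor is (μ - 1)^2.
Eigenvalues: 1, 1, 8.

1, 1, 8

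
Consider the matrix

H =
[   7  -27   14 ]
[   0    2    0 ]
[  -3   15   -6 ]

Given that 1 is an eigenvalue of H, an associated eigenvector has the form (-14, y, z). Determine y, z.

We need (H - 1I)v = 0.
H - 1I = [[6, -27, 14], [0, 1, 0], [-3, 15, -7]].
Row 1: (6)·-14 + (-27)·y + (14)·z = 0
Row 2: (0)·-14 + (1)·y + (0)·z = 0
Row 3: (-3)·-14 + (15)·y + (-7)·z = 0
Solving gives y = 0, z = 6.
Check: H·(-14, 0, 6) = (-14, 0, 6) = 1·(-14, 0, 6).

0, 6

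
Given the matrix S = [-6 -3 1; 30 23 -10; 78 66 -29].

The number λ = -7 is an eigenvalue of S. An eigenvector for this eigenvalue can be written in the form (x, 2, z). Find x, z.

0, 6

We need (S + 7I)v = 0.
S + 7I = [[1, -3, 1], [30, 30, -10], [78, 66, -22]].
Row 1: (1)·x + (-3)·2 + (1)·z = 0
Row 2: (30)·x + (30)·2 + (-10)·z = 0
Row 3: (78)·x + (66)·2 + (-22)·z = 0
Solving gives x = 0, z = 6.
Check: S·(0, 2, 6) = (0, -14, -42) = -7·(0, 2, 6).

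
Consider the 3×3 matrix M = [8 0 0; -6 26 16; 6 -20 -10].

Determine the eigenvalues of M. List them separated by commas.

6, 8, 10

The characteristic polynomial is p(r) = det(rI - M).
Cofactor expansion gives p(r) = r^3 - 24r^2 + 188r - 480.
Rational-root test: r = 6 gives p(6) = 0.
Dividing by (r - 6) leaves r^2 - 18r + 80.
The quadratic factors as (r - 8)·(r - 10).
Eigenvalues: 6, 8, 10.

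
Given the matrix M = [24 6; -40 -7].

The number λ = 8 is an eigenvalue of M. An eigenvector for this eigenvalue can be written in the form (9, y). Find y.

-24

We need (M - 8I)v = 0.
M - 8I = [[16, 6], [-40, -15]].
Row 1: (16)·9 + (6)·y = 0
Row 2: (-40)·9 + (-15)·y = 0
Solving gives y = -24.
Check: M·(9, -24) = (72, -192) = 8·(9, -24).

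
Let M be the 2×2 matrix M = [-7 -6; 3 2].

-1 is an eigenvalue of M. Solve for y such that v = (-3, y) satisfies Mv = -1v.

3

We need (M + 1I)v = 0.
M + 1I = [[-6, -6], [3, 3]].
Row 1: (-6)·-3 + (-6)·y = 0
Row 2: (3)·-3 + (3)·y = 0
Solving gives y = 3.
Check: M·(-3, 3) = (3, -3) = -1·(-3, 3).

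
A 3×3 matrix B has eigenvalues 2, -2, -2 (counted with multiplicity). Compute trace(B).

trace(B) is the sum of the eigenvalues: (2) + (-2) + (-2) = -2.

-2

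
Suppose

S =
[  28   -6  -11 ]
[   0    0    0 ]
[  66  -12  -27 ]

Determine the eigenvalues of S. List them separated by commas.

Compute the characteristic polynomial p(μ) = det(μI - S).
Expanding along the first row, p(μ) = μ^3 - μ^2 - 30μ.
Rational-root test: μ = 0 gives p(0) = 0.
Dividing by μ leaves μ^2 - μ - 30.
The quadratic factors as (μ + 5)·(μ - 6).
Eigenvalues: -5, 0, 6.

-5, 0, 6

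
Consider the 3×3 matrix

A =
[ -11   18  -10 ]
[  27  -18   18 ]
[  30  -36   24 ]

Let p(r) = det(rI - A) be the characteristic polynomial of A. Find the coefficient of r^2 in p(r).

5

The coefficient of r^2 of det(rI - A) is −trace(A).
trace(A) = (-11) + (-18) + (24) = -5, so the coefficient is 5.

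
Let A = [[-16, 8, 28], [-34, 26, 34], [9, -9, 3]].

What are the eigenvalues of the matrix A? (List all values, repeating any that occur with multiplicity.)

-8, 9, 12

Set up det(rI - A) = 0.
Expanding along the first row, p(r) = r^3 - 13r^2 - 60r + 864.
Rational-root test: r = -8 gives p(-8) = 0.
Dividing by (r + 8) leaves r^2 - 21r + 108.
The quadratic factors as (r - 9)·(r - 12).
Eigenvalues: -8, 9, 12.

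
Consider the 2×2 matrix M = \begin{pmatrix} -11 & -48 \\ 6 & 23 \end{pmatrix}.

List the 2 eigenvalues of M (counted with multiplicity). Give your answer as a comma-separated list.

5, 7

det(M - tI) = (-11 - t)(23 - t) - (-48)·(6) = t^2 - 12t + 35.
This factors as (t - 5)·(t - 7) = 0.
Eigenvalues: 5, 7.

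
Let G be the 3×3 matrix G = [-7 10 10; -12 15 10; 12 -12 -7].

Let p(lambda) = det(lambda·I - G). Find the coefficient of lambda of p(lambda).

p(lambda) = lambda^3 - lambda^2 - 41·lambda + 105.
The coefficient of lambda is -41.

-41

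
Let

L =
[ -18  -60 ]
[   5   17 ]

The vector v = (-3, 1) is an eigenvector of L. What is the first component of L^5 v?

-96

First find the eigenvalue: Lv = (-6, 2) = 2·(-3, 1), so λ = 2.
Then L^5 v = λ^5·v = 2^5·(-3, 1) = 32·(-3, 1) = (-96, 32).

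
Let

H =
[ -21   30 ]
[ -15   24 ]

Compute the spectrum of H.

det(H - sI) = (-21 - s)(24 - s) - (30)·(-15) = s^2 - 3s - 54.
This factors as (s + 6)·(s - 9) = 0.
Eigenvalues: -6, 9.

-6, 9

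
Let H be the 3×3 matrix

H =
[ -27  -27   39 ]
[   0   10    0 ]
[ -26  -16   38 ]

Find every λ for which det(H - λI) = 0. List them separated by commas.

Compute the characteristic polynomial p(λ) = det(λI - H).
Expanding along the first row, p(λ) = λ^3 - 21λ^2 + 98λ + 120.
Rational-root test: λ = -1 gives p(-1) = 0.
Factor out (λ + 1): p(λ) = (λ + 1)·(λ^2 - 22λ + 120).
The quadratic factors as (λ - 10)·(λ - 12).
Eigenvalues: -1, 10, 12.

-1, 10, 12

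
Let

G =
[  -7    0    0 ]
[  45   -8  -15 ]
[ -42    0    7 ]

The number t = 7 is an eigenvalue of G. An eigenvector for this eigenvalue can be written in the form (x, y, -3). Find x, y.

0, 3

We need (G - 7I)v = 0.
G - 7I = [[-14, 0, 0], [45, -15, -15], [-42, 0, 0]].
Row 1: (-14)·x + (0)·y + (0)·-3 = 0
Row 2: (45)·x + (-15)·y + (-15)·-3 = 0
Row 3: (-42)·x + (0)·y + (0)·-3 = 0
Solving gives x = 0, y = 3.
Check: G·(0, 3, -3) = (0, 21, -21) = 7·(0, 3, -3).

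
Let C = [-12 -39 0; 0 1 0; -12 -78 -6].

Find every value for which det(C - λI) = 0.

Set up det(λI - C) = 0.
Expanding the 3×3 determinant: p(λ) = λ^3 + 17λ^2 + 54λ - 72.
Rational-root test: λ = -12 gives p(-12) = 0.
Factor out (λ + 12): p(λ) = (λ + 12)·(λ^2 + 5λ - 6).
The quadratic factors as (λ + 6)·(λ - 1).
Eigenvalues: -12, -6, 1.

-12, -6, 1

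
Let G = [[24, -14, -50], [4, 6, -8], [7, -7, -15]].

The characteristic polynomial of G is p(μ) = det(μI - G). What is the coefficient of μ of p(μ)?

p(μ) = μ^3 - 15μ^2 + 44μ + 60.
The coefficient of μ is 44.

44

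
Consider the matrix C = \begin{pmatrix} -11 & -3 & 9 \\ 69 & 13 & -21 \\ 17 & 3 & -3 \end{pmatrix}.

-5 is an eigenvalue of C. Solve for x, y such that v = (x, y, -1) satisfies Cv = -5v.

We need (C + 5I)v = 0.
C + 5I = [[-6, -3, 9], [69, 18, -21], [17, 3, 2]].
Row 1: (-6)·x + (-3)·y + (9)·-1 = 0
Row 2: (69)·x + (18)·y + (-21)·-1 = 0
Row 3: (17)·x + (3)·y + (2)·-1 = 0
Solving gives x = 1, y = -5.
Check: C·(1, -5, -1) = (-5, 25, 5) = -5·(1, -5, -1).

1, -5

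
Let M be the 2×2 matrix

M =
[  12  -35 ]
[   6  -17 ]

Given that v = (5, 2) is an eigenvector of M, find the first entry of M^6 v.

320

First find the eigenvalue: Mv = (-10, -4) = -2·(5, 2), so λ = -2.
Then M^6 v = λ^6·v = (-2)^6·(5, 2) = 64·(5, 2) = (320, 128).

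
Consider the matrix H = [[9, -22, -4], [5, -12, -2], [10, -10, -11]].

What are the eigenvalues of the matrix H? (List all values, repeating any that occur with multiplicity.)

-7, -6, -1

Compute the characteristic polynomial p(lambda) = det(lambda·I - H).
Expanding along the first row, p(lambda) = lambda^3 + 14·lambda^2 + 55·lambda + 42.
Since p(-1) = 0, lambda = -1 is a root.
Factor out (lambda + 1): p(lambda) = (lambda + 1)·(lambda^2 + 13·lambda + 42).
The quadratic factors as (lambda + 7)·(lambda + 6).
Eigenvalues: -7, -6, -1.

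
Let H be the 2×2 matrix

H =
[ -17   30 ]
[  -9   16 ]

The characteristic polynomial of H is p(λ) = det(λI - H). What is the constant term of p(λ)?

p(λ) = λ^2 + λ - 2.
The constant term is -2.

-2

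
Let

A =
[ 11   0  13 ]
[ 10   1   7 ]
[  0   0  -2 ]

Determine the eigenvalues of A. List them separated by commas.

Compute the characteristic polynomial p(r) = det(rI - A).
Expanding along the first row, p(r) = r^3 - 10r^2 - 13r + 22.
Rational-root test: r = -2 gives p(-2) = 0.
Dividing by (r + 2) leaves r^2 - 12r + 11.
The quadratic factors as (r - 1)·(r - 11).
Eigenvalues: -2, 1, 11.

-2, 1, 11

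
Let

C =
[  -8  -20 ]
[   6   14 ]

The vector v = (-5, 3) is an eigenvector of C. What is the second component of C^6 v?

12288

First find the eigenvalue: Cv = (-20, 12) = 4·(-5, 3), so λ = 4.
Then C^6 v = λ^6·v = 4^6·(-5, 3) = 4096·(-5, 3) = (-20480, 12288).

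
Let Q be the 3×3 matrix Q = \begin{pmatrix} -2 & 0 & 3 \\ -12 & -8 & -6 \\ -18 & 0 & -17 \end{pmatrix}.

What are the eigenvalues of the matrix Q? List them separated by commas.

-11, -8, -8

The characteristic polynomial is p(r) = det(rI - Q).
Cofactor expansion gives p(r) = r^3 + 27r^2 + 240r + 704.
Try r = -8: p(-8) = 0, so -8 is a root.
Factor out (r + 8): p(r) = (r + 8)·(r^2 + 19r + 88).
The quadratic factors as (r + 11)·(r + 8).
Eigenvalues: -11, -8, -8.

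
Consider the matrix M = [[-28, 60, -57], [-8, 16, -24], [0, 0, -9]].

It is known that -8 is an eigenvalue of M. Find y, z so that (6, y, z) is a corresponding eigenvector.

2, 0

We need (M + 8I)v = 0.
M + 8I = [[-20, 60, -57], [-8, 24, -24], [0, 0, -1]].
Row 1: (-20)·6 + (60)·y + (-57)·z = 0
Row 2: (-8)·6 + (24)·y + (-24)·z = 0
Row 3: (0)·6 + (0)·y + (-1)·z = 0
Solving gives y = 2, z = 0.
Check: M·(6, 2, 0) = (-48, -16, 0) = -8·(6, 2, 0).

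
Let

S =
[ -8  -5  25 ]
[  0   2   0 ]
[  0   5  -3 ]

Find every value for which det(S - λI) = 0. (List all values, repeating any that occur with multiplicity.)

The characteristic polynomial is p(lambda) = det(lambda·I - S).
Expanding along the first row, p(lambda) = lambda^3 + 9·lambda^2 + 2·lambda - 48.
Since p(-3) = 0, lambda = -3 is a root.
Dividing by (lambda + 3) leaves lambda^2 + 6·lambda - 16.
The quadratic factors as (lambda + 8)·(lambda - 2).
Eigenvalues: -8, -3, 2.

-8, -3, 2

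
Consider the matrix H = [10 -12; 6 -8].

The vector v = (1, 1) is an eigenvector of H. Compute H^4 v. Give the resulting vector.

First find the eigenvalue: Hv = (-2, -2) = -2·(1, 1), so λ = -2.
Then H^4 v = λ^4·v = (-2)^4·(1, 1) = 16·(1, 1) = (16, 16).

(16, 16)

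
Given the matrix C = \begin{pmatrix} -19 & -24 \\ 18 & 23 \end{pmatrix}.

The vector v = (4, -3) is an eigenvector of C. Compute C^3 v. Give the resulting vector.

First find the eigenvalue: Cv = (-4, 3) = -1·(4, -3), so λ = -1.
Then C^3 v = λ^3·v = (-1)^3·(4, -3) = -1·(4, -3) = (-4, 3).

(-4, 3)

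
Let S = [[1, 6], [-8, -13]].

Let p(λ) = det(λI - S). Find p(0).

p(0) = det(0·I − S) = det(−S) = (−1)^2·det(S).
det(S) = 35, so p(0) = 35.

35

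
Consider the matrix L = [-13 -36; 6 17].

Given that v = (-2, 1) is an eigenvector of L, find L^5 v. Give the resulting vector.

(-6250, 3125)

First find the eigenvalue: Lv = (-10, 5) = 5·(-2, 1), so λ = 5.
Then L^5 v = λ^5·v = 5^5·(-2, 1) = 3125·(-2, 1) = (-6250, 3125).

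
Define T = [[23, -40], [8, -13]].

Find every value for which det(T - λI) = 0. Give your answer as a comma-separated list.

3, 7

det(T - μI) = (23 - μ)(-13 - μ) - (-40)·(8) = μ^2 - 10μ + 21.
This factors as (μ - 3)·(μ - 7) = 0.
Eigenvalues: 3, 7.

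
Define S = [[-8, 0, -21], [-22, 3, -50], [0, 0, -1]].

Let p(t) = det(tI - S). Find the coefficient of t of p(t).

-19

p(t) = t^3 + 6t^2 - 19t - 24.
The coefficient of t is -19.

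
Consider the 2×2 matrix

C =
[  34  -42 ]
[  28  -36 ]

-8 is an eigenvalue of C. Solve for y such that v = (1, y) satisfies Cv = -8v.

We need (C + 8I)v = 0.
C + 8I = [[42, -42], [28, -28]].
Row 1: (42)·1 + (-42)·y = 0
Row 2: (28)·1 + (-28)·y = 0
Solving gives y = 1.
Check: C·(1, 1) = (-8, -8) = -8·(1, 1).

1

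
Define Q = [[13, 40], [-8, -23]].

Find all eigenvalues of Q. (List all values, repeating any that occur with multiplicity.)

det(Q - sI) = (13 - s)(-23 - s) - (40)·(-8) = s^2 + 10s + 21.
This factors as (s + 7)·(s + 3) = 0.
Eigenvalues: -7, -3.

-7, -3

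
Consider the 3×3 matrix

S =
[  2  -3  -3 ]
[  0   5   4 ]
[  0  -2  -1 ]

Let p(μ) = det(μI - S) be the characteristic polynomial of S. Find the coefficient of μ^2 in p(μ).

The coefficient of μ^2 of det(μI - S) is −trace(S).
trace(S) = (2) + (5) + (-1) = 6, so the coefficient is -6.

-6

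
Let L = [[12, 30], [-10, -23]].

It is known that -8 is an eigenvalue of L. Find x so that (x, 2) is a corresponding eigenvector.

-3

We need (L + 8I)v = 0.
L + 8I = [[20, 30], [-10, -15]].
Row 1: (20)·x + (30)·2 = 0
Row 2: (-10)·x + (-15)·2 = 0
Solving gives x = -3.
Check: L·(-3, 2) = (24, -16) = -8·(-3, 2).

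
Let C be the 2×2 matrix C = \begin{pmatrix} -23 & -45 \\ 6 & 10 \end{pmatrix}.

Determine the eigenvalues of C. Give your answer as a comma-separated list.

det(C - λI) = (-23 - λ)(10 - λ) - (-45)·(6) = λ^2 + 13λ + 40.
This factors as (λ + 8)·(λ + 5) = 0.
Eigenvalues: -8, -5.

-8, -5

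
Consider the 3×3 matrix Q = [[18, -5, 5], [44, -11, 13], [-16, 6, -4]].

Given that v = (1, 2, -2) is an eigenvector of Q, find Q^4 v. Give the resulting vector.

(16, 32, -32)

First find the eigenvalue: Qv = (-2, -4, 4) = -2·(1, 2, -2), so λ = -2.
Then Q^4 v = λ^4·v = (-2)^4·(1, 2, -2) = 16·(1, 2, -2) = (16, 32, -32).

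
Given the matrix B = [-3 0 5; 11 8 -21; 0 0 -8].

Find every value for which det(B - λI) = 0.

-8, -3, 8

The characteristic polynomial is p(μ) = det(μI - B).
Cofactor expansion gives p(μ) = μ^3 + 3μ^2 - 64μ - 192.
Rational-root test: μ = -3 gives p(-3) = 0.
Dividing by (μ + 3) leaves μ^2 - 64.
The quadratic factors as (μ + 8)·(μ - 8).
Eigenvalues: -8, -3, 8.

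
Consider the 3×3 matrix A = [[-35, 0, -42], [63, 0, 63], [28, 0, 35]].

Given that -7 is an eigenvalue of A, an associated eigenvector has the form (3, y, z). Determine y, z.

We need (A + 7I)v = 0.
A + 7I = [[-28, 0, -42], [63, 7, 63], [28, 0, 42]].
Row 1: (-28)·3 + (0)·y + (-42)·z = 0
Row 2: (63)·3 + (7)·y + (63)·z = 0
Row 3: (28)·3 + (0)·y + (42)·z = 0
Solving gives y = -9, z = -2.
Check: A·(3, -9, -2) = (-21, 63, 14) = -7·(3, -9, -2).

-9, -2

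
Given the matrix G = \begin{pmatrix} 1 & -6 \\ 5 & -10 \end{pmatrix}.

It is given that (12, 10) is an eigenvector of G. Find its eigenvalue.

-4

Compute Gv: G·(12, 10) = (-48, -40).
Since Gv = λv, compare component 1: -48 = λ·12, so λ = -4.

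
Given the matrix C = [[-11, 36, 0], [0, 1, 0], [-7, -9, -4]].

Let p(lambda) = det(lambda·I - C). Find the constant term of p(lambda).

p(lambda) = lambda^3 + 14·lambda^2 + 29·lambda - 44.
The constant term is -44.

-44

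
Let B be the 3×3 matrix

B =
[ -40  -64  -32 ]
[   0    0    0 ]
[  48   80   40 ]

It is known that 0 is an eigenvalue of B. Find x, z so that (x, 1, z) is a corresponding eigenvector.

0, -2

We need (B)v = 0.
B = [[-40, -64, -32], [0, 0, 0], [48, 80, 40]].
Row 1: (-40)·x + (-64)·1 + (-32)·z = 0
Row 2: (0)·x + (0)·1 + (0)·z = 0
Row 3: (48)·x + (80)·1 + (40)·z = 0
Solving gives x = 0, z = -2.
Check: B·(0, 1, -2) = (0, 0, 0) = 0·(0, 1, -2).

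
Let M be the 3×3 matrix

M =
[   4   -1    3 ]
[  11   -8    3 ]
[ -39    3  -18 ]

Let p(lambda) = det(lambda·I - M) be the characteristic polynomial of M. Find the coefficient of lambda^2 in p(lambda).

22

The coefficient of lambda^2 of det(lambda·I - M) is −trace(M).
trace(M) = (4) + (-8) + (-18) = -22, so the coefficient is 22.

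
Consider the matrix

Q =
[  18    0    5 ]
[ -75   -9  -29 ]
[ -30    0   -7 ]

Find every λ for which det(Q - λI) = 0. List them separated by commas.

Compute the characteristic polynomial p(lambda) = det(lambda·I - Q).
Expanding the 3×3 determinant: p(lambda) = lambda^3 - 2·lambda^2 - 75·lambda + 216.
Since p(3) = 0, lambda = 3 is a root.
Dividing by (lambda - 3) leaves lambda^2 + lambda - 72.
The quadratic factors as (lambda + 9)·(lambda - 8).
Eigenvalues: -9, 3, 8.

-9, 3, 8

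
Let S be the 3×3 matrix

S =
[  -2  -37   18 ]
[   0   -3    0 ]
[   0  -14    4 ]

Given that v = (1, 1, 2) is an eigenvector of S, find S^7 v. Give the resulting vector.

(-2187, -2187, -4374)

First find the eigenvalue: Sv = (-3, -3, -6) = -3·(1, 1, 2), so λ = -3.
Then S^7 v = λ^7·v = (-3)^7·(1, 1, 2) = -2187·(1, 1, 2) = (-2187, -2187, -4374).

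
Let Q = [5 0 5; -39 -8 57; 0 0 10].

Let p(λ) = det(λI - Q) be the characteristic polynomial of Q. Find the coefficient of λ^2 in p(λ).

The coefficient of λ^2 of det(λI - Q) is −trace(Q).
trace(Q) = (5) + (-8) + (10) = 7, so the coefficient is -7.

-7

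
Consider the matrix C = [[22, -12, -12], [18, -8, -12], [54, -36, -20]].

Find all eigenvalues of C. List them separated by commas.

-8, -2, 4

Set up det(λI - C) = 0.
Expanding the 3×3 determinant: p(λ) = λ^3 + 6λ^2 - 24λ - 64.
Rational-root test: λ = -8 gives p(-8) = 0.
Dividing by (λ + 8) leaves λ^2 - 2λ - 8.
The quadratic factors as (λ + 2)·(λ - 4).
Eigenvalues: -8, -2, 4.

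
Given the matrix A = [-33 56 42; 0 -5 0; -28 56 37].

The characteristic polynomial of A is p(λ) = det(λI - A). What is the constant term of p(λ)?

p(λ) = λ^3 + λ^2 - 65λ - 225.
The constant term is -225.

-225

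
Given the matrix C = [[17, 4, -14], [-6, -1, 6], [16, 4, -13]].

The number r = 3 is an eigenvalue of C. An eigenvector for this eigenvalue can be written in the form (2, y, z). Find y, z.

0, 2

We need (C - 3I)v = 0.
C - 3I = [[14, 4, -14], [-6, -4, 6], [16, 4, -16]].
Row 1: (14)·2 + (4)·y + (-14)·z = 0
Row 2: (-6)·2 + (-4)·y + (6)·z = 0
Row 3: (16)·2 + (4)·y + (-16)·z = 0
Solving gives y = 0, z = 2.
Check: C·(2, 0, 2) = (6, 0, 6) = 3·(2, 0, 2).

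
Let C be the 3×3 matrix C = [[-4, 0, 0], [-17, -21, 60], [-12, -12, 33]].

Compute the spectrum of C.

-4, 3, 9

Set up det(μI - C) = 0.
Expanding along the first row, p(μ) = μ^3 - 8μ^2 - 21μ + 108.
Rational-root test: μ = 9 gives p(9) = 0.
Dividing by (μ - 9) leaves μ^2 + μ - 12.
The quadratic factors as (μ + 4)·(μ - 3).
Eigenvalues: -4, 3, 9.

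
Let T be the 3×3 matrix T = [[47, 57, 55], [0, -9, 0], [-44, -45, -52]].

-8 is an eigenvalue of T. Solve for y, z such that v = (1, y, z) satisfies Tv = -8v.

0, -1

We need (T + 8I)v = 0.
T + 8I = [[55, 57, 55], [0, -1, 0], [-44, -45, -44]].
Row 1: (55)·1 + (57)·y + (55)·z = 0
Row 2: (0)·1 + (-1)·y + (0)·z = 0
Row 3: (-44)·1 + (-45)·y + (-44)·z = 0
Solving gives y = 0, z = -1.
Check: T·(1, 0, -1) = (-8, 0, 8) = -8·(1, 0, -1).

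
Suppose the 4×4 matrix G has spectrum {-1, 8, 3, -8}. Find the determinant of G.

192

det(G) is the product of the eigenvalues: (-1) · (8) · (3) · (-8) = 192.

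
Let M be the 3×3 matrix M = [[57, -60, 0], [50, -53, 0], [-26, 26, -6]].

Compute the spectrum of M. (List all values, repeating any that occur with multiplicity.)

-6, -3, 7

Set up det(μI - M) = 0.
Expanding the 3×3 determinant: p(μ) = μ^3 + 2μ^2 - 45μ - 126.
Rational-root test: μ = -3 gives p(-3) = 0.
Dividing by (μ + 3) leaves μ^2 - μ - 42.
The quadratic factors as (μ + 6)·(μ - 7).
Eigenvalues: -6, -3, 7.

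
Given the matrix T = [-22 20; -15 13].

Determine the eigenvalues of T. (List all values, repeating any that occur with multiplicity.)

det(T - λI) = (-22 - λ)(13 - λ) - (20)·(-15) = λ^2 + 9λ + 14.
This factors as (λ + 7)·(λ + 2) = 0.
Eigenvalues: -7, -2.

-7, -2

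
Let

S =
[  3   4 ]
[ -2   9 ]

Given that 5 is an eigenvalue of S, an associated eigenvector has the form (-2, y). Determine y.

We need (S - 5I)v = 0.
S - 5I = [[-2, 4], [-2, 4]].
Row 1: (-2)·-2 + (4)·y = 0
Row 2: (-2)·-2 + (4)·y = 0
Solving gives y = -1.
Check: S·(-2, -1) = (-10, -5) = 5·(-2, -1).

-1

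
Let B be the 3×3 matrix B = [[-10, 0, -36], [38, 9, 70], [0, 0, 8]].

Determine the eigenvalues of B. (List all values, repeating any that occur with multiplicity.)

Set up det(rI - B) = 0.
Expanding along the first row, p(r) = r^3 - 7r^2 - 98r + 720.
Try r = 9: p(9) = 0, so 9 is a root.
Dividing by (r - 9) leaves r^2 + 2r - 80.
The quadratic factors as (r + 10)·(r - 8).
Eigenvalues: -10, 8, 9.

-10, 8, 9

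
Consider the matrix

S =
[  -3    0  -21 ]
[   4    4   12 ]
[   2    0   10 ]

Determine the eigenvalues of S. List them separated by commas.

The characteristic polynomial is p(t) = det(tI - S).
Cofactor expansion gives p(t) = t^3 - 11t^2 + 40t - 48.
Since p(3) = 0, t = 3 is a root.
Factor out (t - 3): p(t) = (t - 3)·(t^2 - 8t + 16).
The quadratic factor is (t - 4)^2.
Eigenvalues: 3, 4, 4.

3, 4, 4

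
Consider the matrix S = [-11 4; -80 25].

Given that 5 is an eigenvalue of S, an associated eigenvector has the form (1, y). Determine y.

4

We need (S - 5I)v = 0.
S - 5I = [[-16, 4], [-80, 20]].
Row 1: (-16)·1 + (4)·y = 0
Row 2: (-80)·1 + (20)·y = 0
Solving gives y = 4.
Check: S·(1, 4) = (5, 20) = 5·(1, 4).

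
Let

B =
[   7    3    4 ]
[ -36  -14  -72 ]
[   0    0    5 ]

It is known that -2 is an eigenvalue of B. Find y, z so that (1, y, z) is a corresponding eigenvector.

We need (B + 2I)v = 0.
B + 2I = [[9, 3, 4], [-36, -12, -72], [0, 0, 7]].
Row 1: (9)·1 + (3)·y + (4)·z = 0
Row 2: (-36)·1 + (-12)·y + (-72)·z = 0
Row 3: (0)·1 + (0)·y + (7)·z = 0
Solving gives y = -3, z = 0.
Check: B·(1, -3, 0) = (-2, 6, 0) = -2·(1, -3, 0).

-3, 0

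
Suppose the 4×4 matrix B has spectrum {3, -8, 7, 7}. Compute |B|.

det(B) is the product of the eigenvalues: (3) · (-8) · (7) · (7) = -1176.

-1176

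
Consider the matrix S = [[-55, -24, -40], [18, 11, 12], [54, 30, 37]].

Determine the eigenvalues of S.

-7, -1, 1

Set up det(tI - S) = 0.
Cofactor expansion gives p(t) = t^3 + 7t^2 - t - 7.
Try t = 1: p(1) = 0, so 1 is a root.
Factor out (t - 1): p(t) = (t - 1)·(t^2 + 8t + 7).
The quadratic factors as (t + 7)·(t + 1).
Eigenvalues: -7, -1, 1.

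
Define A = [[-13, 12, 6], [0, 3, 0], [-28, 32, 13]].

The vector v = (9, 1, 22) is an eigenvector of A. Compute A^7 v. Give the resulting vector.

First find the eigenvalue: Av = (27, 3, 66) = 3·(9, 1, 22), so λ = 3.
Then A^7 v = λ^7·v = 3^7·(9, 1, 22) = 2187·(9, 1, 22) = (19683, 2187, 48114).

(19683, 2187, 48114)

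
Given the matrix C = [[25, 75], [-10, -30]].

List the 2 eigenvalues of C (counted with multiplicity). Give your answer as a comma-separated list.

det(C - lambda·I) = (25 - lambda)(-30 - lambda) - (75)·(-10) = lambda^2 + 5·lambda.
This factors as (lambda + 5)·lambda = 0.
Eigenvalues: -5, 0.

-5, 0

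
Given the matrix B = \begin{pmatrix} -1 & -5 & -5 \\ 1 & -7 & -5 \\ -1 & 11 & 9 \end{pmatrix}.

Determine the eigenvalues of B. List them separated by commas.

-2, -1, 4

The characteristic polynomial is p(t) = det(tI - B).
Expanding the 3×3 determinant: p(t) = t^3 - t^2 - 10t - 8.
Rational-root test: t = -2 gives p(-2) = 0.
Dividing by (t + 2) leaves t^2 - 3t - 4.
The quadratic factors as (t + 1)·(t - 4).
Eigenvalues: -2, -1, 4.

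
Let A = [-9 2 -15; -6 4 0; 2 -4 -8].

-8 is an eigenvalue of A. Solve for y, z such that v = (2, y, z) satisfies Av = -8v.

We need (A + 8I)v = 0.
A + 8I = [[-1, 2, -15], [-6, 12, 0], [2, -4, 0]].
Row 1: (-1)·2 + (2)·y + (-15)·z = 0
Row 2: (-6)·2 + (12)·y + (0)·z = 0
Row 3: (2)·2 + (-4)·y + (0)·z = 0
Solving gives y = 1, z = 0.
Check: A·(2, 1, 0) = (-16, -8, 0) = -8·(2, 1, 0).

1, 0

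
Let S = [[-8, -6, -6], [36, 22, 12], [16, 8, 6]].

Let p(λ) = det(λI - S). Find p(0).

p(0) = det(0·I − S) = det(−S) = (−1)^3·det(S).
det(S) = 240, so p(0) = -240.

-240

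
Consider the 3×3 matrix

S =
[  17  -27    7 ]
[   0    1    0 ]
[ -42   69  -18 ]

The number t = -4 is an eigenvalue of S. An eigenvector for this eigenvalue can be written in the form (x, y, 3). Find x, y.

-1, 0

We need (S + 4I)v = 0.
S + 4I = [[21, -27, 7], [0, 5, 0], [-42, 69, -14]].
Row 1: (21)·x + (-27)·y + (7)·3 = 0
Row 2: (0)·x + (5)·y + (0)·3 = 0
Row 3: (-42)·x + (69)·y + (-14)·3 = 0
Solving gives x = -1, y = 0.
Check: S·(-1, 0, 3) = (4, 0, -12) = -4·(-1, 0, 3).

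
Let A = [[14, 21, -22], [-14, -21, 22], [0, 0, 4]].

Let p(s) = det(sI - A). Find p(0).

0

p(0) = det(0·I − A) = det(−A) = (−1)^3·det(A).
det(A) = 0, so p(0) = 0.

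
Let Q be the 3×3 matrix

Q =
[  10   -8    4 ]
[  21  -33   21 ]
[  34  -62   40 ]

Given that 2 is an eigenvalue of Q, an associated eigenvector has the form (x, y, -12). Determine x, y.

-3, -9

We need (Q - 2I)v = 0.
Q - 2I = [[8, -8, 4], [21, -35, 21], [34, -62, 38]].
Row 1: (8)·x + (-8)·y + (4)·-12 = 0
Row 2: (21)·x + (-35)·y + (21)·-12 = 0
Row 3: (34)·x + (-62)·y + (38)·-12 = 0
Solving gives x = -3, y = -9.
Check: Q·(-3, -9, -12) = (-6, -18, -24) = 2·(-3, -9, -12).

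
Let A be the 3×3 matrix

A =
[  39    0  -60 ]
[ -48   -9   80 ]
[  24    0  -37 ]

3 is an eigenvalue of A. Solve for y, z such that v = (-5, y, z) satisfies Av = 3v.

0, -3

We need (A - 3I)v = 0.
A - 3I = [[36, 0, -60], [-48, -12, 80], [24, 0, -40]].
Row 1: (36)·-5 + (0)·y + (-60)·z = 0
Row 2: (-48)·-5 + (-12)·y + (80)·z = 0
Row 3: (24)·-5 + (0)·y + (-40)·z = 0
Solving gives y = 0, z = -3.
Check: A·(-5, 0, -3) = (-15, 0, -9) = 3·(-5, 0, -3).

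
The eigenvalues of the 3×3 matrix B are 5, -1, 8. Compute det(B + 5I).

If B has eigenvalues 5, -1, 8, then B + 5I has eigenvalues 10, 4, 13.
det(B + 5I) = (10) · (4) · (13) = 520.

520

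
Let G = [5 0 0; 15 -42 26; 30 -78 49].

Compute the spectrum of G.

-3, 5, 10

Set up det(sI - G) = 0.
Cofactor expansion gives p(s) = s^3 - 12s^2 + 5s + 150.
Since p(-3) = 0, s = -3 is a root.
Factor out (s + 3): p(s) = (s + 3)·(s^2 - 15s + 50).
The quadratic factors as (s - 5)·(s - 10).
Eigenvalues: -3, 5, 10.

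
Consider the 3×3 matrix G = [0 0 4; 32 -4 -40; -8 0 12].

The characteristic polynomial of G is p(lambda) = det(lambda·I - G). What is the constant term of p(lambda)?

p(lambda) = lambda^3 - 8·lambda^2 - 16·lambda + 128.
The constant term is 128.

128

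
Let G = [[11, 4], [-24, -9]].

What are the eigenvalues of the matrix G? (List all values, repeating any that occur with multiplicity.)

det(G - rI) = (11 - r)(-9 - r) - (4)·(-24) = r^2 - 2r - 3.
This factors as (r + 1)·(r - 3) = 0.
Eigenvalues: -1, 3.

-1, 3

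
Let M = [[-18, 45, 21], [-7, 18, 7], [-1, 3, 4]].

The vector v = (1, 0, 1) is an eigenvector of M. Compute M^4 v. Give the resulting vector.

First find the eigenvalue: Mv = (3, 0, 3) = 3·(1, 0, 1), so λ = 3.
Then M^4 v = λ^4·v = 3^4·(1, 0, 1) = 81·(1, 0, 1) = (81, 0, 81).

(81, 0, 81)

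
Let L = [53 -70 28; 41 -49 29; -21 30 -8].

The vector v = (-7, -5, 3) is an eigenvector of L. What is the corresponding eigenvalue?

Compute Lv: L·(-7, -5, 3) = (63, 45, -27).
Since Lv = λv, compare component 1: 63 = λ·-7, so λ = -9.

-9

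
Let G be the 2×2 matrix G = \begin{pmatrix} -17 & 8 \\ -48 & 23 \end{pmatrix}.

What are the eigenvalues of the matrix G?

-1, 7

det(G - sI) = (-17 - s)(23 - s) - (8)·(-48) = s^2 - 6s - 7.
This factors as (s + 1)·(s - 7) = 0.
Eigenvalues: -1, 7.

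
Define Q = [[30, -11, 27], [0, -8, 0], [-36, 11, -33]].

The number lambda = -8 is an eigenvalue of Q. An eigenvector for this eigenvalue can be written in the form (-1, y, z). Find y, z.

-1, 1

We need (Q + 8I)v = 0.
Q + 8I = [[38, -11, 27], [0, 0, 0], [-36, 11, -25]].
Row 1: (38)·-1 + (-11)·y + (27)·z = 0
Row 2: (0)·-1 + (0)·y + (0)·z = 0
Row 3: (-36)·-1 + (11)·y + (-25)·z = 0
Solving gives y = -1, z = 1.
Check: Q·(-1, -1, 1) = (8, 8, -8) = -8·(-1, -1, 1).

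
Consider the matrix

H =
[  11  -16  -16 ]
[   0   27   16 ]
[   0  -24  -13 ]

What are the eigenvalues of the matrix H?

Compute the characteristic polynomial p(t) = det(tI - H).
Expanding the 3×3 determinant: p(t) = t^3 - 25t^2 + 187t - 363.
Try t = 3: p(3) = 0, so 3 is a root.
Factor out (t - 3): p(t) = (t - 3)·(t^2 - 22t + 121).
The quadratic factor is (t - 11)^2.
Eigenvalues: 3, 11, 11.

3, 11, 11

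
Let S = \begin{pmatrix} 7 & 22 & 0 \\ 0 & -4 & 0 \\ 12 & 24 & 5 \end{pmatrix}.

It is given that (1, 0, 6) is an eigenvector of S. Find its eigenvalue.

7

Compute Sv: S·(1, 0, 6) = (7, 0, 42).
Since Sv = λv, compare component 1: 7 = λ·1, so λ = 7.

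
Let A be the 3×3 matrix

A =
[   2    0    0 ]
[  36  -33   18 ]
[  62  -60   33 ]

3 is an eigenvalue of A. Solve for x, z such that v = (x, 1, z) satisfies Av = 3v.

0, 2

We need (A - 3I)v = 0.
A - 3I = [[-1, 0, 0], [36, -36, 18], [62, -60, 30]].
Row 1: (-1)·x + (0)·1 + (0)·z = 0
Row 2: (36)·x + (-36)·1 + (18)·z = 0
Row 3: (62)·x + (-60)·1 + (30)·z = 0
Solving gives x = 0, z = 2.
Check: A·(0, 1, 2) = (0, 3, 6) = 3·(0, 1, 2).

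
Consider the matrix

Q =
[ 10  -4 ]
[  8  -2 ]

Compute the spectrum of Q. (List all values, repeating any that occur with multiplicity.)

det(Q - tI) = (10 - t)(-2 - t) - (-4)·(8) = t^2 - 8t + 12.
This factors as (t - 2)·(t - 6) = 0.
Eigenvalues: 2, 6.

2, 6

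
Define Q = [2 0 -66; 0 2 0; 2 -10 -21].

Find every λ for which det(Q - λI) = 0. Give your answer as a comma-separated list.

-10, -9, 2

The characteristic polynomial is p(t) = det(tI - Q).
Expanding the 3×3 determinant: p(t) = t^3 + 17t^2 + 52t - 180.
Since p(2) = 0, t = 2 is a root.
Factor out (t - 2): p(t) = (t - 2)·(t^2 + 19t + 90).
The quadratic factors as (t + 10)·(t + 9).
Eigenvalues: -10, -9, 2.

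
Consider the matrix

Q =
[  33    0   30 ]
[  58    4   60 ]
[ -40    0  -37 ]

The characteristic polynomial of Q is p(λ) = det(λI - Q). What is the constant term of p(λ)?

84

p(λ) = λ^3 - 37λ + 84.
The constant term is 84.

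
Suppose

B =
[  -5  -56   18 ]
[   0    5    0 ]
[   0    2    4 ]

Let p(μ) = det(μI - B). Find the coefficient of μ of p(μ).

-25

p(μ) = μ^3 - 4μ^2 - 25μ + 100.
The coefficient of μ is -25.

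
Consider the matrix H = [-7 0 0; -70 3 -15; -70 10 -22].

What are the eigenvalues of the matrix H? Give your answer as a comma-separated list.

-12, -7, -7

The characteristic polynomial is p(λ) = det(λI - H).
Expanding along the first row, p(λ) = λ^3 + 26λ^2 + 217λ + 588.
Since p(-7) = 0, λ = -7 is a root.
Factor out (λ + 7): p(λ) = (λ + 7)·(λ^2 + 19λ + 84).
The quadratic factors as (λ + 12)·(λ + 7).
Eigenvalues: -12, -7, -7.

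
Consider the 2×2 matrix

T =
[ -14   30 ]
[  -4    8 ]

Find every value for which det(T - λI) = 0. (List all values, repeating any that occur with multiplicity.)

det(T - tI) = (-14 - t)(8 - t) - (30)·(-4) = t^2 + 6t + 8.
This factors as (t + 4)·(t + 2) = 0.
Eigenvalues: -4, -2.

-4, -2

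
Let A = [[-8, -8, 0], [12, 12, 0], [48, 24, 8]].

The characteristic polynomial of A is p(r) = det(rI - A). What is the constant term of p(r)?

p(r) = r^3 - 12r^2 + 32r.
The constant term is 0.

0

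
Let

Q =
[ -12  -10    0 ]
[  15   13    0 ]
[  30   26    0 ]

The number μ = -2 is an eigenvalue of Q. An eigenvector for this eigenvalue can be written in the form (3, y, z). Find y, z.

-3, -6

We need (Q + 2I)v = 0.
Q + 2I = [[-10, -10, 0], [15, 15, 0], [30, 26, 2]].
Row 1: (-10)·3 + (-10)·y + (0)·z = 0
Row 2: (15)·3 + (15)·y + (0)·z = 0
Row 3: (30)·3 + (26)·y + (2)·z = 0
Solving gives y = -3, z = -6.
Check: Q·(3, -3, -6) = (-6, 6, 12) = -2·(3, -3, -6).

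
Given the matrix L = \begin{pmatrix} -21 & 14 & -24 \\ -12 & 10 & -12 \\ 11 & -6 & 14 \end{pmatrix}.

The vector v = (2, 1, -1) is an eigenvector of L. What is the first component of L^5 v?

-64

First find the eigenvalue: Lv = (-4, -2, 2) = -2·(2, 1, -1), so λ = -2.
Then L^5 v = λ^5·v = (-2)^5·(2, 1, -1) = -32·(2, 1, -1) = (-64, -32, 32).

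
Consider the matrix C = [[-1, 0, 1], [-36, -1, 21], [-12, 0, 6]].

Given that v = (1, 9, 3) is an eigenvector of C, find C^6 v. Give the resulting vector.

(64, 576, 192)

First find the eigenvalue: Cv = (2, 18, 6) = 2·(1, 9, 3), so λ = 2.
Then C^6 v = λ^6·v = 2^6·(1, 9, 3) = 64·(1, 9, 3) = (64, 576, 192).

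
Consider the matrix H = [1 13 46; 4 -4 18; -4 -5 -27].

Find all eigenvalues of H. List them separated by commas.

Compute the characteristic polynomial p(s) = det(sI - H).
Expanding the 3×3 determinant: p(s) = s^3 + 30s^2 + 299s + 990.
Try s = -9: p(-9) = 0, so -9 is a root.
Dividing by (s + 9) leaves s^2 + 21s + 110.
The quadratic factors as (s + 11)·(s + 10).
Eigenvalues: -11, -10, -9.

-11, -10, -9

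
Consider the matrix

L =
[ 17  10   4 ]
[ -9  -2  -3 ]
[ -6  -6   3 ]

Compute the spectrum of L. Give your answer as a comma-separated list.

5, 6, 7

The characteristic polynomial is p(μ) = det(μI - L).
Cofactor expansion gives p(μ) = μ^3 - 18μ^2 + 107μ - 210.
Rational-root test: μ = 5 gives p(5) = 0.
Dividing by (μ - 5) leaves μ^2 - 13μ + 42.
The quadratic factors as (μ - 6)·(μ - 7).
Eigenvalues: 5, 6, 7.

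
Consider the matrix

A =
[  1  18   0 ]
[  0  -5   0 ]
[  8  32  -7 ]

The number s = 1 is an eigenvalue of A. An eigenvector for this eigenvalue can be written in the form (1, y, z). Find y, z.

0, 1

We need (A - 1I)v = 0.
A - 1I = [[0, 18, 0], [0, -6, 0], [8, 32, -8]].
Row 1: (0)·1 + (18)·y + (0)·z = 0
Row 2: (0)·1 + (-6)·y + (0)·z = 0
Row 3: (8)·1 + (32)·y + (-8)·z = 0
Solving gives y = 0, z = 1.
Check: A·(1, 0, 1) = (1, 0, 1) = 1·(1, 0, 1).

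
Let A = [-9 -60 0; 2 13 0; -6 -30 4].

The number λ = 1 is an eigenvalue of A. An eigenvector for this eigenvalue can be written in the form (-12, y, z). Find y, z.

2, -4

We need (A - 1I)v = 0.
A - 1I = [[-10, -60, 0], [2, 12, 0], [-6, -30, 3]].
Row 1: (-10)·-12 + (-60)·y + (0)·z = 0
Row 2: (2)·-12 + (12)·y + (0)·z = 0
Row 3: (-6)·-12 + (-30)·y + (3)·z = 0
Solving gives y = 2, z = -4.
Check: A·(-12, 2, -4) = (-12, 2, -4) = 1·(-12, 2, -4).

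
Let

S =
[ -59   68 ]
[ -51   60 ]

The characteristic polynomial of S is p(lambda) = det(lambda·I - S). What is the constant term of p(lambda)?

-72

p(lambda) = lambda^2 - lambda - 72.
The constant term is -72.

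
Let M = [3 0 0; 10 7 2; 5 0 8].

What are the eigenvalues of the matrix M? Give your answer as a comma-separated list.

Set up det(μI - M) = 0.
Cofactor expansion gives p(μ) = μ^3 - 18μ^2 + 101μ - 168.
Try μ = 3: p(3) = 0, so 3 is a root.
Dividing by (μ - 3) leaves μ^2 - 15μ + 56.
The quadratic factors as (μ - 7)·(μ - 8).
Eigenvalues: 3, 7, 8.

3, 7, 8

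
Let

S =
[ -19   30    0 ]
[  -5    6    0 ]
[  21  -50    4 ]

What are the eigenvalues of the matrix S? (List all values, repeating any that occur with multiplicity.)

-9, -4, 4

Compute the characteristic polynomial p(λ) = det(λI - S).
Expanding along the first row, p(λ) = λ^3 + 9λ^2 - 16λ - 144.
Rational-root test: λ = -9 gives p(-9) = 0.
Factor out (λ + 9): p(λ) = (λ + 9)·(λ^2 - 16).
The quadratic factors as (λ + 4)·(λ - 4).
Eigenvalues: -9, -4, 4.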